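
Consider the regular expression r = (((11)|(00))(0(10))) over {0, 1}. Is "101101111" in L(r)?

No split of 101101111 into u·v has ((11)|(00)) matching u and (0(10)) matching v.

no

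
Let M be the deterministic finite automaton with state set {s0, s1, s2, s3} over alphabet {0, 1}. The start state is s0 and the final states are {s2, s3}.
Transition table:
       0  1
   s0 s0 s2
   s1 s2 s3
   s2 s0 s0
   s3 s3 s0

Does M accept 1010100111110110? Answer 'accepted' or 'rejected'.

rejected

s0 --1--> s2
s2 --0--> s0
s0 --1--> s2
s2 --0--> s0
s0 --1--> s2
s2 --0--> s0
s0 --0--> s0
s0 --1--> s2
s2 --1--> s0
s0 --1--> s2
s2 --1--> s0
s0 --1--> s2
s2 --0--> s0
s0 --1--> s2
s2 --1--> s0
s0 --0--> s0
End in state s0, which is not an accepting state.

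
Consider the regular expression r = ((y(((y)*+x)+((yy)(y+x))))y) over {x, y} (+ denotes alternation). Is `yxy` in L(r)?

yes

Split as yx·y: (y(((y)*+x)+((yy)(y+x)))) matches yx and y matches y.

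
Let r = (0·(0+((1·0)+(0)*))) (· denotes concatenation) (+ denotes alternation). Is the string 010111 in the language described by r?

No split of 010111 into u·v has 0 matching u and (0+((1·0)+(0)*)) matching v.

no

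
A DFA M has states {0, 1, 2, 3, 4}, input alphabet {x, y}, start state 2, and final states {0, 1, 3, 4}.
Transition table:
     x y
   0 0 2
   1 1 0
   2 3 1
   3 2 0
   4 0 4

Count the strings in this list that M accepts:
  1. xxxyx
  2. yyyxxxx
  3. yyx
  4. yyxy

xxxyx: accepted
yyyxxxx: rejected
yyx: accepted
yyxy: rejected

2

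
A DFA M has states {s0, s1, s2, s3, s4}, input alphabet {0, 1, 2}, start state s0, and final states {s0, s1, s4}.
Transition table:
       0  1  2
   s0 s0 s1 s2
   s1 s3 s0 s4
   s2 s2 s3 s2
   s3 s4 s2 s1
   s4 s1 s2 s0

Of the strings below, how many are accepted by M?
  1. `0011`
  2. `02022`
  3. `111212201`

1

`0011`: accepted
`02022`: rejected
`111212201`: rejected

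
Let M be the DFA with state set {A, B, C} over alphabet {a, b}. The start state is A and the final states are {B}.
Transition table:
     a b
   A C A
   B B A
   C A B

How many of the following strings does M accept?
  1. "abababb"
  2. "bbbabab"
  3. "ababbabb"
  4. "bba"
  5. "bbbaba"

1

"abababb": rejected
"bbbabab": rejected
"ababbabb": rejected
"bba": rejected
"bbbaba": accepted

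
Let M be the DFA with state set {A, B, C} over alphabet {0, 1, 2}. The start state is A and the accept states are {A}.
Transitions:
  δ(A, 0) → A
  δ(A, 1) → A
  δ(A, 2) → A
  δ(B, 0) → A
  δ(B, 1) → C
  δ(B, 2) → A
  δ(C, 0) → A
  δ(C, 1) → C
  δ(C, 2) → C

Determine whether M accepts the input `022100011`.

A --0--> A
A --2--> A
A --2--> A
A --1--> A
A --0--> A
A --0--> A
A --0--> A
A --1--> A
A --1--> A
End in state A, which is an accepting state.

accepted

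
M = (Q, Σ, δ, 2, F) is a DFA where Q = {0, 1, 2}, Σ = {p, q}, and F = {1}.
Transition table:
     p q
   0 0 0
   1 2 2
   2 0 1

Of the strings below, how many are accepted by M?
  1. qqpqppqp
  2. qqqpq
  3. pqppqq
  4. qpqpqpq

2

qqpqppqp: rejected
qqqpq: accepted
pqppqq: rejected
qpqpqpq: accepted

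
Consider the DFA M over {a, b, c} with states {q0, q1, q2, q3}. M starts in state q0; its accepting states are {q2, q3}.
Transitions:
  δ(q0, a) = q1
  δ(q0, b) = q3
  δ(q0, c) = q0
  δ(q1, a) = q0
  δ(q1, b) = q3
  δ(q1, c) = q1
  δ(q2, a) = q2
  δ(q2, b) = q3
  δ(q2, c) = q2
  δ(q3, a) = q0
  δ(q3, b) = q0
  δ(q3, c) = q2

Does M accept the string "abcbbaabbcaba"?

rejected

q0 --a--> q1
q1 --b--> q3
q3 --c--> q2
q2 --b--> q3
q3 --b--> q0
q0 --a--> q1
q1 --a--> q0
q0 --b--> q3
q3 --b--> q0
q0 --c--> q0
q0 --a--> q1
q1 --b--> q3
q3 --a--> q0
End in state q0, which is not an accepting state.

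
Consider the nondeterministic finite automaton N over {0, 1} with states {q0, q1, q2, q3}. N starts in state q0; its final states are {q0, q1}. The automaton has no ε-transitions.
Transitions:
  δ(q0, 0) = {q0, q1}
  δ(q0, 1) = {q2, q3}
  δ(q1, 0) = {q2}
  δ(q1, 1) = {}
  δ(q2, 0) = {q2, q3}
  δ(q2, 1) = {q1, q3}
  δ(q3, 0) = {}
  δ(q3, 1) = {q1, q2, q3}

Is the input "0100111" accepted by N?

accepted

Start: {q0}
read 0: {q0, q1}
read 1: {q2, q3}
read 0: {q2, q3}
read 0: {q2, q3}
read 1: {q1, q2, q3}
read 1: {q1, q2, q3}
read 1: {q1, q2, q3}
Reachable ∩ accepting = {q1} — nonempty.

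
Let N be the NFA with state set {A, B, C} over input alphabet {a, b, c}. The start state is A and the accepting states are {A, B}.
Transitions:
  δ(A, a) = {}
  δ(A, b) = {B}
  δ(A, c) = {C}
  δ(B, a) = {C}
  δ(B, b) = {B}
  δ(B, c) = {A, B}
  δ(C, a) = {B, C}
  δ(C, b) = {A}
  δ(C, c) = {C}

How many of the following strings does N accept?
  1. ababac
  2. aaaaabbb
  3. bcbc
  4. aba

ababac: rejected
aaaaabbb: rejected
bcbc: accepted
aba: rejected

1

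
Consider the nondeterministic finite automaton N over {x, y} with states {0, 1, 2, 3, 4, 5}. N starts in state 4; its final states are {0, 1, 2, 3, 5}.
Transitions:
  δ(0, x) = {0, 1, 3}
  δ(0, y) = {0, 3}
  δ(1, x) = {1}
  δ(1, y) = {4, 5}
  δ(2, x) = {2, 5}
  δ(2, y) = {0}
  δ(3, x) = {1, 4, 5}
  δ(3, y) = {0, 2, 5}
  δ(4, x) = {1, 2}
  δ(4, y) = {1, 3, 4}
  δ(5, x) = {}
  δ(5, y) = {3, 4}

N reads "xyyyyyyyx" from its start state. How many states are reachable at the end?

Start: {4}
read x: {1, 2}
read y: {0, 4, 5}
read y: {0, 1, 3, 4}
read y: {0, 1, 2, 3, 4, 5}
read y: {0, 1, 2, 3, 4, 5}
read y: {0, 1, 2, 3, 4, 5}
read y: {0, 1, 2, 3, 4, 5}
read y: {0, 1, 2, 3, 4, 5}
read x: {0, 1, 2, 3, 4, 5}
Final reachable set {0, 1, 2, 3, 4, 5} has 6 states.

6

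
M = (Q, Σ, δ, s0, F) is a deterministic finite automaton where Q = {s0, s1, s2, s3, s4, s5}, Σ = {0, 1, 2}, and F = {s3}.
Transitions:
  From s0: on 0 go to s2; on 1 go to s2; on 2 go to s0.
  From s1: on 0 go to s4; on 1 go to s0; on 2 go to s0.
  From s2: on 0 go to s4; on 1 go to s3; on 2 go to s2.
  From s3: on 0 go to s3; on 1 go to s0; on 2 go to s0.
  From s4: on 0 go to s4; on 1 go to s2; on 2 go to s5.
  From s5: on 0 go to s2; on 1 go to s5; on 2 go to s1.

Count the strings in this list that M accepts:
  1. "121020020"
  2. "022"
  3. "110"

"121020020": rejected
"022": rejected
"110": accepted

1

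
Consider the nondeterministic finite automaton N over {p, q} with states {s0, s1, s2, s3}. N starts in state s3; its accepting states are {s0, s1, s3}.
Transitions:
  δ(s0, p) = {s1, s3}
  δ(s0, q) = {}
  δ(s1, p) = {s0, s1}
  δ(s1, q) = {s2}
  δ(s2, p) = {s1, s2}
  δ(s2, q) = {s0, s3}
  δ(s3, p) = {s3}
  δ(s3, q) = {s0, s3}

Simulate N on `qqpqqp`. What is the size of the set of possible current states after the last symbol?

Start: {s3}
read q: {s0, s3}
read q: {s0, s3}
read p: {s1, s3}
read q: {s0, s2, s3}
read q: {s0, s3}
read p: {s1, s3}
Final reachable set {s1, s3} has 2 states.

2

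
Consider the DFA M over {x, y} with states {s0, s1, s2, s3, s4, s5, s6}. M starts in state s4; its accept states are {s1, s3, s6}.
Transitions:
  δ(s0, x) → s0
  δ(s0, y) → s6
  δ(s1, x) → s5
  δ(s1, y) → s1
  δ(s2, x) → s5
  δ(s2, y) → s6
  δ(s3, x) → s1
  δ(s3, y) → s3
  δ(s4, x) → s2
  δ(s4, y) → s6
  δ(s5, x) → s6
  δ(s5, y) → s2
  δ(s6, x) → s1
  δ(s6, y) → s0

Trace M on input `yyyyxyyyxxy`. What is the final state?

s2

s4 --y--> s6
s6 --y--> s0
s0 --y--> s6
s6 --y--> s0
s0 --x--> s0
s0 --y--> s6
s6 --y--> s0
s0 --y--> s6
s6 --x--> s1
s1 --x--> s5
s5 --y--> s2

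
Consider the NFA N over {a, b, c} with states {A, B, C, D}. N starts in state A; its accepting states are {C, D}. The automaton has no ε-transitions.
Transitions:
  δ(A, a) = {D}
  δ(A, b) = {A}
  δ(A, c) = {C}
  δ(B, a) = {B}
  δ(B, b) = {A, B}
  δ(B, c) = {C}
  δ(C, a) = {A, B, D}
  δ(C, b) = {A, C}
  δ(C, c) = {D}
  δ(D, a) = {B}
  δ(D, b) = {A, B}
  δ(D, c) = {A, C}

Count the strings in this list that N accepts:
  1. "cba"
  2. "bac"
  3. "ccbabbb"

"cba": accepted
"bac": accepted
"ccbabbb": rejected

2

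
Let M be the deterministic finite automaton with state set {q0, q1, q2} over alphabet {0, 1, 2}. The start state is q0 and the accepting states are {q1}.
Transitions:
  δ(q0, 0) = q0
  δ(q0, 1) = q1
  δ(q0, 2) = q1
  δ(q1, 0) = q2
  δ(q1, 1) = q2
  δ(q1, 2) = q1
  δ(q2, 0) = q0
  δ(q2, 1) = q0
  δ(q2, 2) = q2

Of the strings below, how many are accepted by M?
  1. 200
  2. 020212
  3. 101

200: rejected
020212: accepted
101: rejected

1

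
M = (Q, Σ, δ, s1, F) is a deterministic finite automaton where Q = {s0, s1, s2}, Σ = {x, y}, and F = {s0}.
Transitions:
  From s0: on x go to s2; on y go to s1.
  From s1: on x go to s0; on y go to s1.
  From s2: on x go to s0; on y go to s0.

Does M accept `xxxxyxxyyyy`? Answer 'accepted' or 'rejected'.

rejected

s1 --x--> s0
s0 --x--> s2
s2 --x--> s0
s0 --x--> s2
s2 --y--> s0
s0 --x--> s2
s2 --x--> s0
s0 --y--> s1
s1 --y--> s1
s1 --y--> s1
s1 --y--> s1
End in state s1, which is not an accepting state.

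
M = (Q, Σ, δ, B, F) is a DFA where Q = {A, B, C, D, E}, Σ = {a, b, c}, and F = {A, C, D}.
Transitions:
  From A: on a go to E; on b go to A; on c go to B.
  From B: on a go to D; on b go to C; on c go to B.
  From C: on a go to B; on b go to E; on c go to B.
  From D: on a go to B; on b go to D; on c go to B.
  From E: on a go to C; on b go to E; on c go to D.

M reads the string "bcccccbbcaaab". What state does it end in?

B --b--> C
C --c--> B
B --c--> B
B --c--> B
B --c--> B
B --c--> B
B --b--> C
C --b--> E
E --c--> D
D --a--> B
B --a--> D
D --a--> B
B --b--> C

C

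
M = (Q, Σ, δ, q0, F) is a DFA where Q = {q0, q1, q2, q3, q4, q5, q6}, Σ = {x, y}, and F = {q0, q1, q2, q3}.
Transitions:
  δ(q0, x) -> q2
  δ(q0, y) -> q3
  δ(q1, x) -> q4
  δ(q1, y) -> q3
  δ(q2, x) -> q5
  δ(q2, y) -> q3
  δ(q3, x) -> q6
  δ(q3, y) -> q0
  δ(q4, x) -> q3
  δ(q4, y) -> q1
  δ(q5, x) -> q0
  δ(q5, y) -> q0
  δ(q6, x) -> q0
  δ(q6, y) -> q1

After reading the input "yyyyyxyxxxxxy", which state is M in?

q0 --y--> q3
q3 --y--> q0
q0 --y--> q3
q3 --y--> q0
q0 --y--> q3
q3 --x--> q6
q6 --y--> q1
q1 --x--> q4
q4 --x--> q3
q3 --x--> q6
q6 --x--> q0
q0 --x--> q2
q2 --y--> q3

q3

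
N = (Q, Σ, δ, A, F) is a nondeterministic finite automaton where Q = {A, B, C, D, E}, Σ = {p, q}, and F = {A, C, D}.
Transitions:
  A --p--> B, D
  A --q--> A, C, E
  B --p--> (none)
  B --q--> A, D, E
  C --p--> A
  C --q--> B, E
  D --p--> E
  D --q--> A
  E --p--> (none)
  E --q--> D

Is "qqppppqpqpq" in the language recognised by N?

Start: {A}
read q: {A, C, E}
read q: {A, B, C, D, E}
read p: {A, B, D, E}
read p: {B, D, E}
read p: {E}
read p: {}
The reachable set is empty and stays empty for the remaining 5 symbols.
Reachable ∩ accepting = {} — empty.

rejected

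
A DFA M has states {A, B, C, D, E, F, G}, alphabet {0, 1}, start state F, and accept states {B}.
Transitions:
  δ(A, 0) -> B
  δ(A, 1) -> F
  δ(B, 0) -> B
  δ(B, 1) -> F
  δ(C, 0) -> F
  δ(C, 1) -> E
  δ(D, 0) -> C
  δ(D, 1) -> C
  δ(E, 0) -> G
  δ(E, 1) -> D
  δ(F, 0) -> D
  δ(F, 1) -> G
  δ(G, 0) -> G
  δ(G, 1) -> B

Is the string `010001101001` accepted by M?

accepted

F --0--> D
D --1--> C
C --0--> F
F --0--> D
D --0--> C
C --1--> E
E --1--> D
D --0--> C
C --1--> E
E --0--> G
G --0--> G
G --1--> B
End in state B, which is an accepting state.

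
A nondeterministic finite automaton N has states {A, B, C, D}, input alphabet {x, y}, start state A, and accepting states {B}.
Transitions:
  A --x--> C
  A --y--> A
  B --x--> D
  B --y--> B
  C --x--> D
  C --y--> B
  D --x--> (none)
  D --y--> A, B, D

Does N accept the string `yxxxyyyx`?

Start: {A}
read y: {A}
read x: {C}
read x: {D}
read x: {}
The reachable set is empty and stays empty for the remaining 4 symbols.
Reachable ∩ accepting = {} — empty.

rejected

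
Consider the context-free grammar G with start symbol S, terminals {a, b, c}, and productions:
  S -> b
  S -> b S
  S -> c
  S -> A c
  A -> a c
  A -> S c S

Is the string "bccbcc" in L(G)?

yes

S ⇒ Ac ⇒ ScSc ⇒ bScSc ⇒ bccSc ⇒ bccbSc ⇒ bccbcc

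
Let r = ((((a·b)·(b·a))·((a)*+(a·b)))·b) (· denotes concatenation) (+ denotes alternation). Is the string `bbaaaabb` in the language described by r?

No split of bbaaaabb into u·v has (((a·b)·(b·a))·((a)*+(a·b))) matching u and b matching v.

no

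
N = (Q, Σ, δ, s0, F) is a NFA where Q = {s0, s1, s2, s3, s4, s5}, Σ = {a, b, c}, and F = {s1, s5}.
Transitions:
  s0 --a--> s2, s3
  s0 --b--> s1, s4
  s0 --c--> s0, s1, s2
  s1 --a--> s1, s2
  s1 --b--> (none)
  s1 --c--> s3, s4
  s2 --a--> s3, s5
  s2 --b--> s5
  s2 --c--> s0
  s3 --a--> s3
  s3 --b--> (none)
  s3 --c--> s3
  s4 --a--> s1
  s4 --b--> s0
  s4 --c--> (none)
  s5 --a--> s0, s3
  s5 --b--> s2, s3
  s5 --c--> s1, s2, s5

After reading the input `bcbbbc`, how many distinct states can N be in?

Start: {s0}
read b: {s1, s4}
read c: {s3, s4}
read b: {s0}
read b: {s1, s4}
read b: {s0}
read c: {s0, s1, s2}
Final reachable set {s0, s1, s2} has 3 states.

3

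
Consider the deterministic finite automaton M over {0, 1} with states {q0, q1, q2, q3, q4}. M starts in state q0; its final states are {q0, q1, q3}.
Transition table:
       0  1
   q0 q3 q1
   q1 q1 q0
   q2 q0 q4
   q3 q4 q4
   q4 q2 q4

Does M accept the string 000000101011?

rejected

q0 --0--> q3
q3 --0--> q4
q4 --0--> q2
q2 --0--> q0
q0 --0--> q3
q3 --0--> q4
q4 --1--> q4
q4 --0--> q2
q2 --1--> q4
q4 --0--> q2
q2 --1--> q4
q4 --1--> q4
End in state q4, which is not an accepting state.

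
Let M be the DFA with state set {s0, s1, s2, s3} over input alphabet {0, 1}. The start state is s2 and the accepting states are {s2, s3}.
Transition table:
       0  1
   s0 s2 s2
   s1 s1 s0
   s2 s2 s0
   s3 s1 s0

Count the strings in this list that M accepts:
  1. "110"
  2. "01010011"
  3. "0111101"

"110": accepted
"01010011": accepted
"0111101": rejected

2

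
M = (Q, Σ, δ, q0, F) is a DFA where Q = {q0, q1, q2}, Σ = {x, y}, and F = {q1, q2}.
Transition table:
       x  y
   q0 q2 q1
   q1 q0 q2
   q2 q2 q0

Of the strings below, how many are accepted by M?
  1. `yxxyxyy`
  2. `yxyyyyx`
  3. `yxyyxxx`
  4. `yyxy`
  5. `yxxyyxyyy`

`yxxyxyy`: accepted
`yxyyyyx`: rejected
`yxyyxxx`: accepted
`yyxy`: rejected
`yxxyyxyyy`: rejected

2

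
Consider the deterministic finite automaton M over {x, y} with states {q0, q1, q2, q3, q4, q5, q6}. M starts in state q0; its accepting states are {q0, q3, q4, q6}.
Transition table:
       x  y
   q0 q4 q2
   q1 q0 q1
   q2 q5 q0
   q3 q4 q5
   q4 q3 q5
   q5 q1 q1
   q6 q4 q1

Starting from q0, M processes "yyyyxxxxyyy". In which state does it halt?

q1

q0 --y--> q2
q2 --y--> q0
q0 --y--> q2
q2 --y--> q0
q0 --x--> q4
q4 --x--> q3
q3 --x--> q4
q4 --x--> q3
q3 --y--> q5
q5 --y--> q1
q1 --y--> q1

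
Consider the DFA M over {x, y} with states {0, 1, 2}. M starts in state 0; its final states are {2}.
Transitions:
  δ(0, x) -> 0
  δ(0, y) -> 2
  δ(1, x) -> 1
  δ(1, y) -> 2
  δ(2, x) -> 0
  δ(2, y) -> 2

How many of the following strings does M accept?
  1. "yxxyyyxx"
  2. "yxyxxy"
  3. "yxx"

"yxxyyyxx": rejected
"yxyxxy": accepted
"yxx": rejected

1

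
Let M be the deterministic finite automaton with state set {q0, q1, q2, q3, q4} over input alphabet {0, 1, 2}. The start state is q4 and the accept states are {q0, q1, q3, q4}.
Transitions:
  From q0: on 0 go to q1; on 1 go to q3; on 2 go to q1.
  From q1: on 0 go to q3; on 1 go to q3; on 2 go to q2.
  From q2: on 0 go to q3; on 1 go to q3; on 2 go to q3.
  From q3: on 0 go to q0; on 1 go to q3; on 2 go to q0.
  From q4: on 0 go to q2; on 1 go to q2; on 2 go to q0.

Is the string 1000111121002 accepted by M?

rejected

q4 --1--> q2
q2 --0--> q3
q3 --0--> q0
q0 --0--> q1
q1 --1--> q3
q3 --1--> q3
q3 --1--> q3
q3 --1--> q3
q3 --2--> q0
q0 --1--> q3
q3 --0--> q0
q0 --0--> q1
q1 --2--> q2
End in state q2, which is not an accepting state.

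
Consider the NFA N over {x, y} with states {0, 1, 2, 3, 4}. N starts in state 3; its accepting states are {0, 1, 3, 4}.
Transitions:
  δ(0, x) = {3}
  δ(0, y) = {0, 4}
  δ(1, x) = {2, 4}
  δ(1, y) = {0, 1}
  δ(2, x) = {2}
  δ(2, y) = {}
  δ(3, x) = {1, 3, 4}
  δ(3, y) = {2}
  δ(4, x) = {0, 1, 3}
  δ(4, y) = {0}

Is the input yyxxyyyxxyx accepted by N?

Start: {3}
read y: {2}
read y: {}
The reachable set is empty and stays empty for the remaining 9 symbols.
Reachable ∩ accepting = {} — empty.

rejected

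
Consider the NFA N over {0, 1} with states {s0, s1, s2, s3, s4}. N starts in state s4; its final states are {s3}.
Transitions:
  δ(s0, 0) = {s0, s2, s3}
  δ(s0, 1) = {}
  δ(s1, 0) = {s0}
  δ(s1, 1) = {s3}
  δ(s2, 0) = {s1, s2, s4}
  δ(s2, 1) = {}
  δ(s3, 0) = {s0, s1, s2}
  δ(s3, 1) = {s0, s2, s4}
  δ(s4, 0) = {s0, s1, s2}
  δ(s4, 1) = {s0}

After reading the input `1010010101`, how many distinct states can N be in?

4

Start: {s4}
read 1: {s0}
read 0: {s0, s2, s3}
read 1: {s0, s2, s4}
read 0: {s0, s1, s2, s3, s4}
read 0: {s0, s1, s2, s3, s4}
read 1: {s0, s2, s3, s4}
read 0: {s0, s1, s2, s3, s4}
read 1: {s0, s2, s3, s4}
read 0: {s0, s1, s2, s3, s4}
read 1: {s0, s2, s3, s4}
Final reachable set {s0, s2, s3, s4} has 4 states.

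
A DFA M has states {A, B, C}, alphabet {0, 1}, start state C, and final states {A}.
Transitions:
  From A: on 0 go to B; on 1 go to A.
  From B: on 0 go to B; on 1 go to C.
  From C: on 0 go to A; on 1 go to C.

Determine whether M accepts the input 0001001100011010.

C --0--> A
A --0--> B
B --0--> B
B --1--> C
C --0--> A
A --0--> B
B --1--> C
C --1--> C
C --0--> A
A --0--> B
B --0--> B
B --1--> C
C --1--> C
C --0--> A
A --1--> A
A --0--> B
End in state B, which is not an accepting state.

rejected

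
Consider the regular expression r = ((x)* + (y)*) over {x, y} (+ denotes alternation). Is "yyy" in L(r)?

yes

The right alternative (y)* matches yyy.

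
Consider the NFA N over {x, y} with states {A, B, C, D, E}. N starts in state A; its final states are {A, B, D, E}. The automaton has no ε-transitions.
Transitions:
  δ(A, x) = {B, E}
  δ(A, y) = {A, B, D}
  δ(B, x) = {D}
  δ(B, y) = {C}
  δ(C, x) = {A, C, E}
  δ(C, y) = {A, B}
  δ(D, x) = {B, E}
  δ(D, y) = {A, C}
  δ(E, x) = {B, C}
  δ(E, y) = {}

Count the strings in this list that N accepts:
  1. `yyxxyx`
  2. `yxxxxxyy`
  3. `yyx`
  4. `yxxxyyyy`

4

`yyxxyx`: accepted
`yxxxxxyy`: accepted
`yyx`: accepted
`yxxxyyyy`: accepted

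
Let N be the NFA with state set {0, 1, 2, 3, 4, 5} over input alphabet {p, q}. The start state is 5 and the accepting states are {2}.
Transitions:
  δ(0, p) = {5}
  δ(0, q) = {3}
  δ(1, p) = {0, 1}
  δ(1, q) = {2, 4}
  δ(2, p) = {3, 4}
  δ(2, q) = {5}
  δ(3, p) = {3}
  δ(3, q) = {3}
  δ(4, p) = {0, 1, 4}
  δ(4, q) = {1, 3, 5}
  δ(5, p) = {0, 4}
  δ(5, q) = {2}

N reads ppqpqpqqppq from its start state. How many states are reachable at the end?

5

Start: {5}
read p: {0, 4}
read p: {0, 1, 4, 5}
read q: {1, 2, 3, 4, 5}
read p: {0, 1, 3, 4}
read q: {1, 2, 3, 4, 5}
read p: {0, 1, 3, 4}
read q: {1, 2, 3, 4, 5}
read q: {1, 2, 3, 4, 5}
read p: {0, 1, 3, 4}
read p: {0, 1, 3, 4, 5}
read q: {1, 2, 3, 4, 5}
Final reachable set {1, 2, 3, 4, 5} has 5 states.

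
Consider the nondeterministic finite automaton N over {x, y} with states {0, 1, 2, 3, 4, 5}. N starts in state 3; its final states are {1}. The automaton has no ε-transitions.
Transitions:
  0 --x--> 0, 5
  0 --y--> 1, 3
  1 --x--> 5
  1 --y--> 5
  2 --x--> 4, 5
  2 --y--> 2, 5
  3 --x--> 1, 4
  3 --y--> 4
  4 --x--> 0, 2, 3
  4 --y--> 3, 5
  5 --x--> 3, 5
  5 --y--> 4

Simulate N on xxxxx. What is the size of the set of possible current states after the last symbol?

6

Start: {3}
read x: {1, 4}
read x: {0, 2, 3, 5}
read x: {0, 1, 3, 4, 5}
read x: {0, 1, 2, 3, 4, 5}
read x: {0, 1, 2, 3, 4, 5}
Final reachable set {0, 1, 2, 3, 4, 5} has 6 states.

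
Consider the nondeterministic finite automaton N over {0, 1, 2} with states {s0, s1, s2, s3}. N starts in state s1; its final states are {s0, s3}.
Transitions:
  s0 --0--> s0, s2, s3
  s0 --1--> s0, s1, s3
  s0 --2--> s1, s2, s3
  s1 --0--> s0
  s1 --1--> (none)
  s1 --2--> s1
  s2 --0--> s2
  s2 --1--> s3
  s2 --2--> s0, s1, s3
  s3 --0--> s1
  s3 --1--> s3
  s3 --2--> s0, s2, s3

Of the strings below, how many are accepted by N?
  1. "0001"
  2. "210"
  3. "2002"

"0001": accepted
"210": rejected
"2002": accepted

2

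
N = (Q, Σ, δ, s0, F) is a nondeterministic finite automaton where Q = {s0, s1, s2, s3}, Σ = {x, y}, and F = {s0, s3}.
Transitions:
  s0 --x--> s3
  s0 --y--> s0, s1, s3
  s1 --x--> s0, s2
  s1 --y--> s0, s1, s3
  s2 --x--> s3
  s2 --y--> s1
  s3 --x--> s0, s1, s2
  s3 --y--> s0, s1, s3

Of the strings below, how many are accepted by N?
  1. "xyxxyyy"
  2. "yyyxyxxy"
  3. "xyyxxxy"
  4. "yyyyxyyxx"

"xyxxyyy": accepted
"yyyxyxxy": accepted
"xyyxxxy": accepted
"yyyyxyyxx": accepted

4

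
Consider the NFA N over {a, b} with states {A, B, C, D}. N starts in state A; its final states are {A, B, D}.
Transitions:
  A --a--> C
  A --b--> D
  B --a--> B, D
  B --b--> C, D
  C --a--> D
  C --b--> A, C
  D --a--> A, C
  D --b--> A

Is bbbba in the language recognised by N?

rejected

Start: {A}
read b: {D}
read b: {A}
read b: {D}
read b: {A}
read a: {C}
Reachable ∩ accepting = {} — empty.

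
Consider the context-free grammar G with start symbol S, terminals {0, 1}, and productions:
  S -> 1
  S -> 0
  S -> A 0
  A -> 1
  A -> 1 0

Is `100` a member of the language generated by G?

yes

S ⇒ A0 ⇒ 100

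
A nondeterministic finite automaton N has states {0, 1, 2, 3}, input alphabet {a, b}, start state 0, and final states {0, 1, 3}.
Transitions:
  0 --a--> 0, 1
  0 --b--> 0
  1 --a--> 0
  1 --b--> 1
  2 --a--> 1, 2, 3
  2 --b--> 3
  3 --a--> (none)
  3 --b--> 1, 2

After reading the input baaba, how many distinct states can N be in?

Start: {0}
read b: {0}
read a: {0, 1}
read a: {0, 1}
read b: {0, 1}
read a: {0, 1}
Final reachable set {0, 1} has 2 states.

2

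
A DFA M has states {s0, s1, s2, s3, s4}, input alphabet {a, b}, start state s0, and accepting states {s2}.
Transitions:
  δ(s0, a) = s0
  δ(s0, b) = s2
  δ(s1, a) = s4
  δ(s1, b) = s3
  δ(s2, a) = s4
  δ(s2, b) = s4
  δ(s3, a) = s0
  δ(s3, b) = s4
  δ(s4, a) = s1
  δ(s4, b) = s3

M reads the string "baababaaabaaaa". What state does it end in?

s0

s0 --b--> s2
s2 --a--> s4
s4 --a--> s1
s1 --b--> s3
s3 --a--> s0
s0 --b--> s2
s2 --a--> s4
s4 --a--> s1
s1 --a--> s4
s4 --b--> s3
s3 --a--> s0
s0 --a--> s0
s0 --a--> s0
s0 --a--> s0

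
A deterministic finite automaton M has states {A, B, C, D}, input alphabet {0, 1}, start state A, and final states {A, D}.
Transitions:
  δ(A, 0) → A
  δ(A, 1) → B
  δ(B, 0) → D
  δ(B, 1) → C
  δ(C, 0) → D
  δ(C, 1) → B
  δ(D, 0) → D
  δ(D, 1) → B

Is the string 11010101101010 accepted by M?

accepted

A --1--> B
B --1--> C
C --0--> D
D --1--> B
B --0--> D
D --1--> B
B --0--> D
D --1--> B
B --1--> C
C --0--> D
D --1--> B
B --0--> D
D --1--> B
B --0--> D
End in state D, which is an accepting state.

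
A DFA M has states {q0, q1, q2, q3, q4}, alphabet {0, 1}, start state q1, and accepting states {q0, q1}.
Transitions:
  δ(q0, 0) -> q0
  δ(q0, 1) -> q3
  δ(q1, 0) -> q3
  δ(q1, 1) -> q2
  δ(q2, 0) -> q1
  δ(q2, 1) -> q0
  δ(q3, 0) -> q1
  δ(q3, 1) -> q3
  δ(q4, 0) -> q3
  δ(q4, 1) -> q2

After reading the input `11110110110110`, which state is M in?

q1 --1--> q2
q2 --1--> q0
q0 --1--> q3
q3 --1--> q3
q3 --0--> q1
q1 --1--> q2
q2 --1--> q0
q0 --0--> q0
q0 --1--> q3
q3 --1--> q3
q3 --0--> q1
q1 --1--> q2
q2 --1--> q0
q0 --0--> q0

q0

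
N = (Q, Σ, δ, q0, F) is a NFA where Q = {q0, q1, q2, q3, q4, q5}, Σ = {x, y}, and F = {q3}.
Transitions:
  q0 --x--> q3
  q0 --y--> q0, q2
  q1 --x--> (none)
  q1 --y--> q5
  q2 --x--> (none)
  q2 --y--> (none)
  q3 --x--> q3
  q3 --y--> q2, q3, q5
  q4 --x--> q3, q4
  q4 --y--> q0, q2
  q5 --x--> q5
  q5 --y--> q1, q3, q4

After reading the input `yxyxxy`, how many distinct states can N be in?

Start: {q0}
read y: {q0, q2}
read x: {q3}
read y: {q2, q3, q5}
read x: {q3, q5}
read x: {q3, q5}
read y: {q1, q2, q3, q4, q5}
Final reachable set {q1, q2, q3, q4, q5} has 5 states.

5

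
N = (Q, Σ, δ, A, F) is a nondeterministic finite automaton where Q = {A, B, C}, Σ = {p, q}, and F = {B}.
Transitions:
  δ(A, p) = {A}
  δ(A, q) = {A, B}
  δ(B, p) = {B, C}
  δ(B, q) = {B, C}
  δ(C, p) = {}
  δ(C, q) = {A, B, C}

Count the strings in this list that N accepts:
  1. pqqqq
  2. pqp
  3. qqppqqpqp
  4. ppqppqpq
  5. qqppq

5

pqqqq: accepted
pqp: accepted
qqppqqpqp: accepted
ppqppqpq: accepted
qqppq: accepted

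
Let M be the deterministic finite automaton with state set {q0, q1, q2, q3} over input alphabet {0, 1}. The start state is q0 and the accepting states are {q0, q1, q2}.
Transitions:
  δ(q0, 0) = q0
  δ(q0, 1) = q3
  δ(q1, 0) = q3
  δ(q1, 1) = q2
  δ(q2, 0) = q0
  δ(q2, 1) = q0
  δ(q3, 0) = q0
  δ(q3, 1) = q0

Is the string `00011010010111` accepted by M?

rejected

q0 --0--> q0
q0 --0--> q0
q0 --0--> q0
q0 --1--> q3
q3 --1--> q0
q0 --0--> q0
q0 --1--> q3
q3 --0--> q0
q0 --0--> q0
q0 --1--> q3
q3 --0--> q0
q0 --1--> q3
q3 --1--> q0
q0 --1--> q3
End in state q3, which is not an accepting state.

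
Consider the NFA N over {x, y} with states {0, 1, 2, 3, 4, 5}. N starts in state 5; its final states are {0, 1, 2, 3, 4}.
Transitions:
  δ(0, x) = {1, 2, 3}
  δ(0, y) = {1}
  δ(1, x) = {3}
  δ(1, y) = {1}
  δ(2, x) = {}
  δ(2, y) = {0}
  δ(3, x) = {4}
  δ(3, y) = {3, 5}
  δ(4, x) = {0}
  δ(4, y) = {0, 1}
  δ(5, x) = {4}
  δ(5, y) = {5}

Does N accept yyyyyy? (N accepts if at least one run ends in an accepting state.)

Start: {5}
read y: {5}
read y: {5}
read y: {5}
read y: {5}
read y: {5}
read y: {5}
Reachable ∩ accepting = {} — empty.

rejected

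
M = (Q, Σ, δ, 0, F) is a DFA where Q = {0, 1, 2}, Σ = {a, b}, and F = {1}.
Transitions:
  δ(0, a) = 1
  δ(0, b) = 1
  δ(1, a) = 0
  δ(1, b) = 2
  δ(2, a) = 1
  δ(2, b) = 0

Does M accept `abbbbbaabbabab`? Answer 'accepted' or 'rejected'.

rejected

0 --a--> 1
1 --b--> 2
2 --b--> 0
0 --b--> 1
1 --b--> 2
2 --b--> 0
0 --a--> 1
1 --a--> 0
0 --b--> 1
1 --b--> 2
2 --a--> 1
1 --b--> 2
2 --a--> 1
1 --b--> 2
End in state 2, which is not an accepting state.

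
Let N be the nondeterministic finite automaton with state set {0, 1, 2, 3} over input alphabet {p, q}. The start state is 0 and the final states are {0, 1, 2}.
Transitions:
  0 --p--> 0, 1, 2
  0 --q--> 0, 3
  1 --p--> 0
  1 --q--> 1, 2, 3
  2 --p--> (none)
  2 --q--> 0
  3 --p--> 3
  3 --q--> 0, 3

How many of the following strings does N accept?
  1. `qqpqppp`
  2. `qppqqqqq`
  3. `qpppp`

`qqpqppp`: accepted
`qppqqqqq`: accepted
`qpppp`: accepted

3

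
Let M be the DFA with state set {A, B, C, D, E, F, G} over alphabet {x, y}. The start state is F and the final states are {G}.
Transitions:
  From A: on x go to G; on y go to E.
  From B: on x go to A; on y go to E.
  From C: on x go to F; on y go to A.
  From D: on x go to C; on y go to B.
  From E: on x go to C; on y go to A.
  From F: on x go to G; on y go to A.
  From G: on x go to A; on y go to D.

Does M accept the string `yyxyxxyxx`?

rejected

F --y--> A
A --y--> E
E --x--> C
C --y--> A
A --x--> G
G --x--> A
A --y--> E
E --x--> C
C --x--> F
End in state F, which is not an accepting state.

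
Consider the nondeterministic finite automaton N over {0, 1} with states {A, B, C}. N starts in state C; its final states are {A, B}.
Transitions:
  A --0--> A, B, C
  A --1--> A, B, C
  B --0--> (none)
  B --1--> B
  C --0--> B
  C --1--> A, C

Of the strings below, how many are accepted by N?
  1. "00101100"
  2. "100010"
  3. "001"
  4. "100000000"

2

"00101100": rejected
"100010": accepted
"001": rejected
"100000000": accepted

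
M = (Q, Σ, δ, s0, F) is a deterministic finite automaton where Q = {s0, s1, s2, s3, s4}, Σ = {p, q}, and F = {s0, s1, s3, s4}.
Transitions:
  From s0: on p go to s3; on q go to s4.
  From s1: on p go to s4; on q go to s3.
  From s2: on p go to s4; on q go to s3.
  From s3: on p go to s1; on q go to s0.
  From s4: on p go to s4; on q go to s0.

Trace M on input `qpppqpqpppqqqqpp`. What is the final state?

s4

s0 --q--> s4
s4 --p--> s4
s4 --p--> s4
s4 --p--> s4
s4 --q--> s0
s0 --p--> s3
s3 --q--> s0
s0 --p--> s3
s3 --p--> s1
s1 --p--> s4
s4 --q--> s0
s0 --q--> s4
s4 --q--> s0
s0 --q--> s4
s4 --p--> s4
s4 --p--> s4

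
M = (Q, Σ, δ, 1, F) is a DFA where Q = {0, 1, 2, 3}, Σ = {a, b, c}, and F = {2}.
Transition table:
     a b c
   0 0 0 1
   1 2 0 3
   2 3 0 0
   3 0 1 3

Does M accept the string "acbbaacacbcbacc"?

1 --a--> 2
2 --c--> 0
0 --b--> 0
0 --b--> 0
0 --a--> 0
0 --a--> 0
0 --c--> 1
1 --a--> 2
2 --c--> 0
0 --b--> 0
0 --c--> 1
1 --b--> 0
0 --a--> 0
0 --c--> 1
1 --c--> 3
End in state 3, which is not an accepting state.

rejected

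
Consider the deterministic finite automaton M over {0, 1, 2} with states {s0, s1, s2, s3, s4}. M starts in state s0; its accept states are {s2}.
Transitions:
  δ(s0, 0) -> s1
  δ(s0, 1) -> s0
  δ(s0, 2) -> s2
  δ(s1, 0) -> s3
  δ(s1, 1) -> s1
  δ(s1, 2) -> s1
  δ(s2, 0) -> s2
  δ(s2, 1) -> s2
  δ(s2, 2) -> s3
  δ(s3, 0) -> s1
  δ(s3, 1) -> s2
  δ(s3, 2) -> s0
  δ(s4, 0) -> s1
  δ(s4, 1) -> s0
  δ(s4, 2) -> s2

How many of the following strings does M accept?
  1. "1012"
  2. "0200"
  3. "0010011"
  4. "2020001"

"1012": rejected
"0200": rejected
"0010011": accepted
"2020001": rejected

1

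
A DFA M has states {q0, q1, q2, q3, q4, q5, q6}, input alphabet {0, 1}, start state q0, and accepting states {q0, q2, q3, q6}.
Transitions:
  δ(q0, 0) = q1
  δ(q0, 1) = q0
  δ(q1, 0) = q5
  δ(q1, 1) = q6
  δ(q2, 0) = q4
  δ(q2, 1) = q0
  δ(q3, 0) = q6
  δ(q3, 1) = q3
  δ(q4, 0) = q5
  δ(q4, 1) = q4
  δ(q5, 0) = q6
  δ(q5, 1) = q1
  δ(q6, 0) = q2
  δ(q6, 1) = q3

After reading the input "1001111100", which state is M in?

q0 --1--> q0
q0 --0--> q1
q1 --0--> q5
q5 --1--> q1
q1 --1--> q6
q6 --1--> q3
q3 --1--> q3
q3 --1--> q3
q3 --0--> q6
q6 --0--> q2

q2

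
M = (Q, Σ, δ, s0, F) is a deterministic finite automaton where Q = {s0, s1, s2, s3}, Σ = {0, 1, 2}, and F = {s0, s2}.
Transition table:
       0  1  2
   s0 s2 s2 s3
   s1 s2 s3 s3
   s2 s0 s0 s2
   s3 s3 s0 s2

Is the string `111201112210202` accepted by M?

s0 --1--> s2
s2 --1--> s0
s0 --1--> s2
s2 --2--> s2
s2 --0--> s0
s0 --1--> s2
s2 --1--> s0
s0 --1--> s2
s2 --2--> s2
s2 --2--> s2
s2 --1--> s0
s0 --0--> s2
s2 --2--> s2
s2 --0--> s0
s0 --2--> s3
End in state s3, which is not an accepting state.

rejected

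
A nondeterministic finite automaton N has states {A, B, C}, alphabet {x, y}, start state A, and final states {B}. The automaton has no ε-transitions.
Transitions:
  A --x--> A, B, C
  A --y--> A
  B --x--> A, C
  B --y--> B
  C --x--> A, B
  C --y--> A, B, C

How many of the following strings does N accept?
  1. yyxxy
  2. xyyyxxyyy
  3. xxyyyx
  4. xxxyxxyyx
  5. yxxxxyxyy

yyxxy: accepted
xyyyxxyyy: accepted
xxyyyx: accepted
xxxyxxyyx: accepted
yxxxxyxyy: accepted

5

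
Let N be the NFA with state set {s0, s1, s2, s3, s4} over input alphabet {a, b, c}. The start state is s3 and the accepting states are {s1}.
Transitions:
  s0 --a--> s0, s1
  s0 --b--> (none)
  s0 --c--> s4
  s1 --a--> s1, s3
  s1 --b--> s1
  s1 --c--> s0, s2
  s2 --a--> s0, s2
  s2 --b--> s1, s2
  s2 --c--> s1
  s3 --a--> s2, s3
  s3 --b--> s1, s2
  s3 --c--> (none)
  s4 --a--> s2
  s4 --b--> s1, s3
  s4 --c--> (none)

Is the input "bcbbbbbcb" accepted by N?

accepted

Start: {s3}
read b: {s1, s2}
read c: {s0, s1, s2}
read b: {s1, s2}
read b: {s1, s2}
read b: {s1, s2}
read b: {s1, s2}
read b: {s1, s2}
read c: {s0, s1, s2}
read b: {s1, s2}
Reachable ∩ accepting = {s1} — nonempty.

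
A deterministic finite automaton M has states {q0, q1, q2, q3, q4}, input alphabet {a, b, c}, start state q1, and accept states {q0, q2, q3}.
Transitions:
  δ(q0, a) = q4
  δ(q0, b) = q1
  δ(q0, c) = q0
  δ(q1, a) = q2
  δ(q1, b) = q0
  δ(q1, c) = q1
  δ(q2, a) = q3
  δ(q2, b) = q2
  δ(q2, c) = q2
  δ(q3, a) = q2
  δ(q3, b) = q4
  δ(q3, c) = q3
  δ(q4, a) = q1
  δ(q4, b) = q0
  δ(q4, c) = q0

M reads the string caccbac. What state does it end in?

q1 --c--> q1
q1 --a--> q2
q2 --c--> q2
q2 --c--> q2
q2 --b--> q2
q2 --a--> q3
q3 --c--> q3

q3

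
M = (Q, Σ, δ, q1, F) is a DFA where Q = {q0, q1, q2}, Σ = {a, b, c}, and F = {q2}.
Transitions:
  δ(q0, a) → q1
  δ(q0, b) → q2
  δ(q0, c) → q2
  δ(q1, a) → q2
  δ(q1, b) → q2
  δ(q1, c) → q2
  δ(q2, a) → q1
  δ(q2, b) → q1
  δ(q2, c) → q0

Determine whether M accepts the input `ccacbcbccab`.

accepted

q1 --c--> q2
q2 --c--> q0
q0 --a--> q1
q1 --c--> q2
q2 --b--> q1
q1 --c--> q2
q2 --b--> q1
q1 --c--> q2
q2 --c--> q0
q0 --a--> q1
q1 --b--> q2
End in state q2, which is an accepting state.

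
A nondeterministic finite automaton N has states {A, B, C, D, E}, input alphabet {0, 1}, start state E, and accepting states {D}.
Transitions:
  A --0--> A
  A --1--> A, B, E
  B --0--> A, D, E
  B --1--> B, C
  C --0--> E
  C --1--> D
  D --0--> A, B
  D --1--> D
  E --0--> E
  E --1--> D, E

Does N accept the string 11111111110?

rejected

Start: {E}
read 1: {D, E}
read 1: {D, E}
read 1: {D, E}
read 1: {D, E}
read 1: {D, E}
read 1: {D, E}
read 1: {D, E}
read 1: {D, E}
read 1: {D, E}
read 1: {D, E}
read 0: {A, B, E}
Reachable ∩ accepting = {} — empty.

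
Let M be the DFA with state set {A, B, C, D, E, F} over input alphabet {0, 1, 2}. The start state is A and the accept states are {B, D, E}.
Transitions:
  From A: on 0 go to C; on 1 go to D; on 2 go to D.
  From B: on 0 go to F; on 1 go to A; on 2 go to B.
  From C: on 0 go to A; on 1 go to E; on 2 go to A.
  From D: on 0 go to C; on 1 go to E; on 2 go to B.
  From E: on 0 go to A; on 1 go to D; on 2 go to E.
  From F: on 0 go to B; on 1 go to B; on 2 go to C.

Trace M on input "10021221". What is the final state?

D

A --1--> D
D --0--> C
C --0--> A
A --2--> D
D --1--> E
E --2--> E
E --2--> E
E --1--> D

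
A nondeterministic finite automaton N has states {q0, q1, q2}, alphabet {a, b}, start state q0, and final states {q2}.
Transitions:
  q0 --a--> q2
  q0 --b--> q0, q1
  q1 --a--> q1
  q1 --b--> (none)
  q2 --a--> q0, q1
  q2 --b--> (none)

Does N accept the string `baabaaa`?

accepted

Start: {q0}
read b: {q0, q1}
read a: {q1, q2}
read a: {q0, q1}
read b: {q0, q1}
read a: {q1, q2}
read a: {q0, q1}
read a: {q1, q2}
Reachable ∩ accepting = {q2} — nonempty.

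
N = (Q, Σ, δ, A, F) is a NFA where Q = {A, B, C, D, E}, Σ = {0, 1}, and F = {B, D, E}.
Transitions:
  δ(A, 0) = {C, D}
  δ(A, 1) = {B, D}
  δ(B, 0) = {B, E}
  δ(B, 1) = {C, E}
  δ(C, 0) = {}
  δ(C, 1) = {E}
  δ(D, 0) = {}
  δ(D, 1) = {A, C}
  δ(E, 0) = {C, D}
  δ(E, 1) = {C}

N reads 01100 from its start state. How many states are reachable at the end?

4

Start: {A}
read 0: {C, D}
read 1: {A, C, E}
read 1: {B, C, D, E}
read 0: {B, C, D, E}
read 0: {B, C, D, E}
Final reachable set {B, C, D, E} has 4 states.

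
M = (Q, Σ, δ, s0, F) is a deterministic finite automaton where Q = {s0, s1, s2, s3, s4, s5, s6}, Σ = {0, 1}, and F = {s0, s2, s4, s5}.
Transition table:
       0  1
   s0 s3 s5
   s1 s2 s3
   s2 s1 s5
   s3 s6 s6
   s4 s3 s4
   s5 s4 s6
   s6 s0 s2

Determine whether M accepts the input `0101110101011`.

s0 --0--> s3
s3 --1--> s6
s6 --0--> s0
s0 --1--> s5
s5 --1--> s6
s6 --1--> s2
s2 --0--> s1
s1 --1--> s3
s3 --0--> s6
s6 --1--> s2
s2 --0--> s1
s1 --1--> s3
s3 --1--> s6
End in state s6, which is not an accepting state.

rejected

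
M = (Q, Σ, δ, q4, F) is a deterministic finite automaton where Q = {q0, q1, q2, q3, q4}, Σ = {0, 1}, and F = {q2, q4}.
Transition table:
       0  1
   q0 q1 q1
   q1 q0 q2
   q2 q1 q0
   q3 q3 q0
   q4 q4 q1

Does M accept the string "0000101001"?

q4 --0--> q4
q4 --0--> q4
q4 --0--> q4
q4 --0--> q4
q4 --1--> q1
q1 --0--> q0
q0 --1--> q1
q1 --0--> q0
q0 --0--> q1
q1 --1--> q2
End in state q2, which is an accepting state.

accepted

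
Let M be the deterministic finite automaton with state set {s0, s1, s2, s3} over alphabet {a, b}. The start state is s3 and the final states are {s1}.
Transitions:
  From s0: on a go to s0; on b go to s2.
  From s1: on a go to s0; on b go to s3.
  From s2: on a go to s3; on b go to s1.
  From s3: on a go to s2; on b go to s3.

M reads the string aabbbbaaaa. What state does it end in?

s3

s3 --a--> s2
s2 --a--> s3
s3 --b--> s3
s3 --b--> s3
s3 --b--> s3
s3 --b--> s3
s3 --a--> s2
s2 --a--> s3
s3 --a--> s2
s2 --a--> s3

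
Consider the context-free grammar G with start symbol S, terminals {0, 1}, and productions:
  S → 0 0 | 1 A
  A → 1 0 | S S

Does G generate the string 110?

yes

S ⇒ 1A ⇒ 110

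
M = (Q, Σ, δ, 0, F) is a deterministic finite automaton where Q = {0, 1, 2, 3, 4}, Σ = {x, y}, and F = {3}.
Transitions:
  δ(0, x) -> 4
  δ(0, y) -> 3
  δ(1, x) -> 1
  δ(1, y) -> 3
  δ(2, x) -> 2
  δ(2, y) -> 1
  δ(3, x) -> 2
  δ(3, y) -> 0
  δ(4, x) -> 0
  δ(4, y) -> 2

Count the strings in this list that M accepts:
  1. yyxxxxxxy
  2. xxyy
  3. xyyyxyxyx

yyxxxxxxy: accepted
xxyy: rejected
xyyyxyxyx: rejected

1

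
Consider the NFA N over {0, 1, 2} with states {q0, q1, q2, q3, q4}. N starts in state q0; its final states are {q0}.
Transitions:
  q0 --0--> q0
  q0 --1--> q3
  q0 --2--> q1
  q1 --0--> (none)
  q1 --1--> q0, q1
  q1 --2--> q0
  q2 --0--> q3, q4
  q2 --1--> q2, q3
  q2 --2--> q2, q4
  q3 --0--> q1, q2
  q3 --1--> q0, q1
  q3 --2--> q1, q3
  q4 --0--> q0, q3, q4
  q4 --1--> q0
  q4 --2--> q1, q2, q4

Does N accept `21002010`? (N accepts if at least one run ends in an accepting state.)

Start: {q0}
read 2: {q1}
read 1: {q0, q1}
read 0: {q0}
read 0: {q0}
read 2: {q1}
read 0: {}
The reachable set is empty and stays empty for the remaining 2 symbols.
Reachable ∩ accepting = {} — empty.

rejected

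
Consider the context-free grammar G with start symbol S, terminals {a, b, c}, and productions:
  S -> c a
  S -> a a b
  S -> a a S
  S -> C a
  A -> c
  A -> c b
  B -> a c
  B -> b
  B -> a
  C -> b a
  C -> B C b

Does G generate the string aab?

S ⇒ aab

yes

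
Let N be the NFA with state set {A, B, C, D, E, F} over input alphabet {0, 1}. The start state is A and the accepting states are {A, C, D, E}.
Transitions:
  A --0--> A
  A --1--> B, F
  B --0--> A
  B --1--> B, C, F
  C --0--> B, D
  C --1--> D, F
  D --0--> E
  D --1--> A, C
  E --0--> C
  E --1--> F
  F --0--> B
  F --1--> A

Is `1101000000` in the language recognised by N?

Start: {A}
read 1: {B, F}
read 1: {A, B, C, F}
read 0: {A, B, D}
read 1: {A, B, C, F}
read 0: {A, B, D}
read 0: {A, E}
read 0: {A, C}
read 0: {A, B, D}
read 0: {A, E}
read 0: {A, C}
Reachable ∩ accepting = {A, C} — nonempty.

accepted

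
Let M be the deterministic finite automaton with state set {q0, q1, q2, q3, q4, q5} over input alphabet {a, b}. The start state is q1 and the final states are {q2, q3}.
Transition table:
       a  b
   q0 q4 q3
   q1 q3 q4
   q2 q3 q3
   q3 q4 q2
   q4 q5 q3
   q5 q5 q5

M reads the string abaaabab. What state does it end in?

q1 --a--> q3
q3 --b--> q2
q2 --a--> q3
q3 --a--> q4
q4 --a--> q5
q5 --b--> q5
q5 --a--> q5
q5 --b--> q5

q5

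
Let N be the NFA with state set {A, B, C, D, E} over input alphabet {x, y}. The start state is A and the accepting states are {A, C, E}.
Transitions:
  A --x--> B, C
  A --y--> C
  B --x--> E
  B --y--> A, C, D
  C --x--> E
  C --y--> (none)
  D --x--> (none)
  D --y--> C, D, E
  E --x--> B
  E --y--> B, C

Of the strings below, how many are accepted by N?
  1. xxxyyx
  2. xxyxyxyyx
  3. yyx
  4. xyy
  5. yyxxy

xxxyyx: accepted
xxyxyxyyx: accepted
yyx: rejected
xyy: accepted
yyxxy: rejected

3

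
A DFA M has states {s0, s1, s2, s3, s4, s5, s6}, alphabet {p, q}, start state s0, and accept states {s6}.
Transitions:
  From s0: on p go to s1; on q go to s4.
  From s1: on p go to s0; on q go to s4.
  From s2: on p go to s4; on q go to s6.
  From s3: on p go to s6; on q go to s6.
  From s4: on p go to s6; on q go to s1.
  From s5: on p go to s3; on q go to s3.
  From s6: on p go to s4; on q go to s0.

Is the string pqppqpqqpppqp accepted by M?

accepted

s0 --p--> s1
s1 --q--> s4
s4 --p--> s6
s6 --p--> s4
s4 --q--> s1
s1 --p--> s0
s0 --q--> s4
s4 --q--> s1
s1 --p--> s0
s0 --p--> s1
s1 --p--> s0
s0 --q--> s4
s4 --p--> s6
End in state s6, which is an accepting state.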